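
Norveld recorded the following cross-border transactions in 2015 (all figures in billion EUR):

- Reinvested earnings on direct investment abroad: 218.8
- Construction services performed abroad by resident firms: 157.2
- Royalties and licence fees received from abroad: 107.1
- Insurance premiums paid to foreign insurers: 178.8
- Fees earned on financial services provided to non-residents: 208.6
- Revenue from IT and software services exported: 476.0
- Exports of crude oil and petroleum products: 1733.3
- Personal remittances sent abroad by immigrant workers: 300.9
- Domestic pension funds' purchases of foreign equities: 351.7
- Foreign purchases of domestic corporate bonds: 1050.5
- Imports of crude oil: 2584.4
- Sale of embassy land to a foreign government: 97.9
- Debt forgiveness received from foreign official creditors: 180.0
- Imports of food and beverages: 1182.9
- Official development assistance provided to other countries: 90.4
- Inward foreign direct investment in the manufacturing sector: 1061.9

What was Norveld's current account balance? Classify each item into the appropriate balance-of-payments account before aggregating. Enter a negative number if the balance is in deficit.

-1436.4

Goods: -1182.9 - 2584.4 + 1733.3 = -2034.0
Services: 157.2 + 208.6 + 476.0 + 107.1 - 178.8 = 770.1
Primary income: 218.8
Secondary income: -90.4 - 300.9 = -391.3
Current account = (-2034.0) + 770.1 + 218.8 + (-391.3) = -1436.4
(Excluded from the current account — financial account: domestic pension funds' purchases of foreign equities 351.7, foreign purchases of domestic corporate bonds 1050.5, inward foreign direct investment in the manufacturing sector 1061.9; capital account: sale of embassy land to a foreign government 97.9, debt forgiveness received from foreign official creditors 180.0.)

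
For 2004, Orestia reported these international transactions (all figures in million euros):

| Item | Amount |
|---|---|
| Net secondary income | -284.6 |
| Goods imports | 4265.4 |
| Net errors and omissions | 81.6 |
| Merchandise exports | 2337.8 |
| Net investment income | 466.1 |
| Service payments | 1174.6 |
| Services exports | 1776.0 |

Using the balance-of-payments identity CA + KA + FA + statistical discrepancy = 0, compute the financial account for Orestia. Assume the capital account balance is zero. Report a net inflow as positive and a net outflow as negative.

Goods balance = 2337.8 - 4265.4 = -1927.6
Services balance = 1776.0 - 1174.6 = 601.4
Trade balance (goods + services) = -1927.6 + 601.4 = -1326.2
Net primary income = 466.1
Net secondary income = -284.6
Current account = -1326.2 + 466.1 + (-284.6) = -1144.7
Financial account = -(-1144.7 + 81.6) = 1063.1

1063.1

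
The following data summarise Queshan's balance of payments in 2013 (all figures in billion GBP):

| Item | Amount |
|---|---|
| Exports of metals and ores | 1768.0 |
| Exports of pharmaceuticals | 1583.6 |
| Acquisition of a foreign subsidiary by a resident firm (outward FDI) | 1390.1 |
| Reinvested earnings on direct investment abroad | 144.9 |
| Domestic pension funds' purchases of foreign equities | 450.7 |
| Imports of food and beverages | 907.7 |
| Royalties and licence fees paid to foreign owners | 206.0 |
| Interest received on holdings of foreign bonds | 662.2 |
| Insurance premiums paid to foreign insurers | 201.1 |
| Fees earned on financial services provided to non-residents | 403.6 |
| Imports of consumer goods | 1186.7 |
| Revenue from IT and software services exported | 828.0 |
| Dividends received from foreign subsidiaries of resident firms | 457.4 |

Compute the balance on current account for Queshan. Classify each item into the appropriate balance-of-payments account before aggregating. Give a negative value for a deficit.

3346.2

Goods: -1186.7 + 1583.6 + 1768.0 - 907.7 = 1257.2
Services: -206.0 + 403.6 - 201.1 + 828.0 = 824.5
Primary income: 144.9 + 457.4 + 662.2 = 1264.5
Current account = 1257.2 + 824.5 + 1264.5 = 3346.2
(Excluded from the current account — financial account: acquisition of a foreign subsidiary by a resident firm (outward FDI) 1390.1, domestic pension funds' purchases of foreign equities 450.7.)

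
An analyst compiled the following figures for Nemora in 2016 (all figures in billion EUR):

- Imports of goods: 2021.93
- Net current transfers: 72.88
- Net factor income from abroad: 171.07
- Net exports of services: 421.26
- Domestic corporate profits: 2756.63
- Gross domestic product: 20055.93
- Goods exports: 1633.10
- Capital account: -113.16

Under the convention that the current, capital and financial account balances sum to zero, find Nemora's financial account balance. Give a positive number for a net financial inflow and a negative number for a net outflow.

Goods balance = 1633.10 - 2021.93 = -388.83
Services balance = 421.26
Trade balance (goods + services) = -388.83 + 421.26 = 32.43
Net primary income = 171.07
Net secondary income = 72.88
Current account = 32.43 + 171.07 + 72.88 = 276.38
Financial account = -(276.38 + (-113.16)) = -163.22

-163.22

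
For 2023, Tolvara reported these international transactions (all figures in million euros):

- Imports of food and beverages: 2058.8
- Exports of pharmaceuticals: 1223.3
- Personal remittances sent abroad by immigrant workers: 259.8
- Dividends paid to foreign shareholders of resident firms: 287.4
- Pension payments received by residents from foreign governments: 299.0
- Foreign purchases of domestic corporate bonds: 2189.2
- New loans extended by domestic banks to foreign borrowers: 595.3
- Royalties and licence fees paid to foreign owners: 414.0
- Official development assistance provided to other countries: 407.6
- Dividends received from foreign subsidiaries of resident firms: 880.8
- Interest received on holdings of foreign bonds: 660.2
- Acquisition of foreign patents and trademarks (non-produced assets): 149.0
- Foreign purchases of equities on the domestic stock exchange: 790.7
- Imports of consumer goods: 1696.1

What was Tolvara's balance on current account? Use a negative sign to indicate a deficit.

Goods: -1696.1 - 2058.8 + 1223.3 = -2531.6
Services: -414.0
Primary income: 660.2 - 287.4 + 880.8 = 1253.6
Secondary income: -407.6 + 299.0 - 259.8 = -368.4
Current account = (-2531.6) + (-414.0) + 1253.6 + (-368.4) = -2060.4
(Excluded from the current account — financial account: foreign purchases of domestic corporate bonds 2189.2, new loans extended by domestic banks to foreign borrowers 595.3, foreign purchases of equities on the domestic stock exchange 790.7; capital account: acquisition of foreign patents and trademarks (non-produced assets) 149.0.)

-2060.4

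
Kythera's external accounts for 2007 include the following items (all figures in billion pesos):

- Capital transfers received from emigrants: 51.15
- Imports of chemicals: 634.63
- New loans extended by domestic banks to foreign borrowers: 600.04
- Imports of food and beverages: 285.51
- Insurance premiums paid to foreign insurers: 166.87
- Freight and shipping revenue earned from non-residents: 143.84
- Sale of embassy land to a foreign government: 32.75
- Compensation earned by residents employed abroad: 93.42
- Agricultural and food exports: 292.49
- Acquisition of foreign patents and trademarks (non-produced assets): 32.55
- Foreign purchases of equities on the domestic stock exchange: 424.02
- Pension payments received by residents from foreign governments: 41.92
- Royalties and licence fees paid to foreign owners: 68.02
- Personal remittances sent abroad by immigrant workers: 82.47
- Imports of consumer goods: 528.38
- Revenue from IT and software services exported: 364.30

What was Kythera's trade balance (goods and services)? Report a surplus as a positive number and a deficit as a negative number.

Goods: -528.38 + 292.49 - 634.63 - 285.51 = -1156.03
Services: -166.87 - 68.02 + 143.84 + 364.30 = 273.25
Trade balance = -1156.03 + 273.25 = -882.78
(Excluded from the trade balance — capital account: capital transfers received from emigrants 51.15, sale of embassy land to a foreign government 32.75, acquisition of foreign patents and trademarks (non-produced assets) 32.55; financial account: new loans extended by domestic banks to foreign borrowers 600.04, foreign purchases of equities on the domestic stock exchange 424.02; primary income: compensation earned by residents employed abroad 93.42; secondary income: pension payments received by residents from foreign governments 41.92, personal remittances sent abroad by immigrant workers 82.47.)

-882.78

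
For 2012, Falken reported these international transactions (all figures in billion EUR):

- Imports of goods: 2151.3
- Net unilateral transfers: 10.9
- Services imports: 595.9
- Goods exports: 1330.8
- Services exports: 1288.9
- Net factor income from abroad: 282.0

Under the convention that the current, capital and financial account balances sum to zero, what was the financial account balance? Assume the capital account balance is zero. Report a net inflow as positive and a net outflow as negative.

Goods balance = 1330.8 - 2151.3 = -820.5
Services balance = 1288.9 - 595.9 = 693.0
Trade balance (goods + services) = -820.5 + 693.0 = -127.5
Net primary income = 282.0
Net secondary income = 10.9
Current account = -127.5 + 282.0 + 10.9 = 165.4
Financial account = -(165.4) = -165.4

-165.4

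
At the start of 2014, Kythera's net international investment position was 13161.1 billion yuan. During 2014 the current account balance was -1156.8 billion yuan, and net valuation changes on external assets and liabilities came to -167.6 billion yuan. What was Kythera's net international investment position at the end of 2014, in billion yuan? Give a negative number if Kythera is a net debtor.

Change in NIIP = current account + net valuation change = -1156.8 + (-167.6) = -1324.4
End-of-year NIIP = 13161.1 + (-1324.4) = 11836.7

11836.7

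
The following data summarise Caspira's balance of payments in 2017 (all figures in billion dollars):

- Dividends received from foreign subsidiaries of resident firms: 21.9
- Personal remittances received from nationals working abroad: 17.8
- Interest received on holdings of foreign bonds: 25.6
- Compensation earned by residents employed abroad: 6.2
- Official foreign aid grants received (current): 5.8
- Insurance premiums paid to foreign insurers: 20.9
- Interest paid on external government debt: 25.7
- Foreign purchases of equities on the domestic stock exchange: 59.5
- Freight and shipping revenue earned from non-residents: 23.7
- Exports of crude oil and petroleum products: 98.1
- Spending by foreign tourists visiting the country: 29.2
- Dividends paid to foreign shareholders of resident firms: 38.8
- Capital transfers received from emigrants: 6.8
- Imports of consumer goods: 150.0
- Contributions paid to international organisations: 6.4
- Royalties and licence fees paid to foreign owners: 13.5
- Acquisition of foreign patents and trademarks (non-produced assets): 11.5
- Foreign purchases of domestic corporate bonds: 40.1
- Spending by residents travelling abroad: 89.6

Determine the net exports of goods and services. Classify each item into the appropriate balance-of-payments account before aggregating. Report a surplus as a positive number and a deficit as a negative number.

-123.0

Goods: 98.1 - 150.0 = -51.9
Services: -13.5 - 20.9 - 89.6 + 23.7 + 29.2 = -71.1
Trade balance = -51.9 + (-71.1) = -123.0
(Excluded from the trade balance — primary income: dividends received from foreign subsidiaries of resident firms 21.9, interest received on holdings of foreign bonds 25.6, compensation earned by residents employed abroad 6.2, interest paid on external government debt 25.7, dividends paid to foreign shareholders of resident firms 38.8; secondary income: personal remittances received from nationals working abroad 17.8, official foreign aid grants received (current) 5.8, contributions paid to international organisations 6.4; financial account: foreign purchases of equities on the domestic stock exchange 59.5, foreign purchases of domestic corporate bonds 40.1; capital account: capital transfers received from emigrants 6.8, acquisition of foreign patents and trademarks (non-produced assets) 11.5.)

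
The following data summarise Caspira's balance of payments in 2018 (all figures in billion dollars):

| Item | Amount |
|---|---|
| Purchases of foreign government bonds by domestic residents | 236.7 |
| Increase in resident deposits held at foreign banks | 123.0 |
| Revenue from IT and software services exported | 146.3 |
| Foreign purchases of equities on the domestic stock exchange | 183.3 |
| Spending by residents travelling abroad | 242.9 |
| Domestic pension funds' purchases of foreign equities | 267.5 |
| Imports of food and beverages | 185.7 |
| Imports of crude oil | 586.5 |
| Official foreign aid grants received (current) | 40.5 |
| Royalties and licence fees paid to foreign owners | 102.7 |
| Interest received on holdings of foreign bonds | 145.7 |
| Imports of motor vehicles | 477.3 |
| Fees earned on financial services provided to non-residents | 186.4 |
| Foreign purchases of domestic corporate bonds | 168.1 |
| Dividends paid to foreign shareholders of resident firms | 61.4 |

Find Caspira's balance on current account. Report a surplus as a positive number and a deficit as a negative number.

Goods: -586.5 - 477.3 - 185.7 = -1249.5
Services: -102.7 + 146.3 - 242.9 + 186.4 = -12.9
Primary income: 145.7 - 61.4 = 84.3
Secondary income: 40.5
Current account = (-1249.5) + (-12.9) + 84.3 + 40.5 = -1137.6
(Excluded from the current account — financial account: purchases of foreign government bonds by domestic residents 236.7, increase in resident deposits held at foreign banks 123.0, foreign purchases of equities on the domestic stock exchange 183.3, domestic pension funds' purchases of foreign equities 267.5, foreign purchases of domestic corporate bonds 168.1.)

-1137.6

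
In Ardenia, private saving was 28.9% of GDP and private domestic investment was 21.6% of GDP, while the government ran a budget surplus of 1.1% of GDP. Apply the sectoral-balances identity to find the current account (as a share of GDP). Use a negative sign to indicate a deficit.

By the sectoral-balances identity, CA = (S_private - I) + (T - G).
Private balance = 28.9 - 21.6 = 7.3
Government balance (T - G) = 1.1
CA = 7.3 + 1.1 = 8.4

8.4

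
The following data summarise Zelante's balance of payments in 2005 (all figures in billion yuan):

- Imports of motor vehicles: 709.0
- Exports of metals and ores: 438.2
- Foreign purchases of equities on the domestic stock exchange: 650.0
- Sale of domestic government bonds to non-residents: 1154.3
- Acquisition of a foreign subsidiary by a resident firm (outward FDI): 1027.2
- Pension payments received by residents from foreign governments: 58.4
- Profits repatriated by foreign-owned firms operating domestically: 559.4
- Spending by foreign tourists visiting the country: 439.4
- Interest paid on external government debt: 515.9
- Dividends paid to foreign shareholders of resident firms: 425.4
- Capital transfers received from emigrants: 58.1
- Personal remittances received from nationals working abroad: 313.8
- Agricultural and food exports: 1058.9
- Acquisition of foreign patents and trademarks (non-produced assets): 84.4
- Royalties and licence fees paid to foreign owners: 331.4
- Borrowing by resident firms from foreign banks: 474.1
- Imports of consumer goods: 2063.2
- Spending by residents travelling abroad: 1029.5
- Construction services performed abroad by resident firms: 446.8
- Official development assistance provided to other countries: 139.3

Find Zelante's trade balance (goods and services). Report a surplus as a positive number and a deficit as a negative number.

-1749.8

Goods: -2063.2 + 438.2 + 1058.9 - 709.0 = -1275.1
Services: -331.4 - 1029.5 + 446.8 + 439.4 = -474.7
Trade balance = -1275.1 + (-474.7) = -1749.8
(Excluded from the trade balance — financial account: foreign purchases of equities on the domestic stock exchange 650.0, sale of domestic government bonds to non-residents 1154.3, acquisition of a foreign subsidiary by a resident firm (outward FDI) 1027.2, borrowing by resident firms from foreign banks 474.1; secondary income: pension payments received by residents from foreign governments 58.4, personal remittances received from nationals working abroad 313.8, official development assistance provided to other countries 139.3; primary income: profits repatriated by foreign-owned firms operating domestically 559.4, interest paid on external government debt 515.9, dividends paid to foreign shareholders of resident firms 425.4; capital account: capital transfers received from emigrants 58.1, acquisition of foreign patents and trademarks (non-produced assets) 84.4.)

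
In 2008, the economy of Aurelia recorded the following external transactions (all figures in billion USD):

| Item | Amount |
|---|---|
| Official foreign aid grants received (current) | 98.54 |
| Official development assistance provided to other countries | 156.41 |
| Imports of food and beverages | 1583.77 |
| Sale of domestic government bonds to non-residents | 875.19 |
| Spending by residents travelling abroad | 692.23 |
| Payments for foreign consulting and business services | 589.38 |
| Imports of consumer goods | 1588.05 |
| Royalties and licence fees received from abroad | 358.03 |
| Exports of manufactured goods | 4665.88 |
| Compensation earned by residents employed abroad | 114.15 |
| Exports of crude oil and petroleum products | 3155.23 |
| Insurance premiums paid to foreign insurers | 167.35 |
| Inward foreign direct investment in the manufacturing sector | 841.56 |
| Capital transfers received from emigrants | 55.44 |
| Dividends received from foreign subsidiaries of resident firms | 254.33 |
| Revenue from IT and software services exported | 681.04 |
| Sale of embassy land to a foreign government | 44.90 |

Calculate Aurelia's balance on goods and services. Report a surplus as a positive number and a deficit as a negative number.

4239.40

Goods: -1588.05 + 3155.23 + 4665.88 - 1583.77 = 4649.29
Services: -589.38 - 167.35 + 358.03 - 692.23 + 681.04 = -409.89
Trade balance = 4649.29 + (-409.89) = 4239.40
(Excluded from the trade balance — secondary income: official foreign aid grants received (current) 98.54, official development assistance provided to other countries 156.41; financial account: sale of domestic government bonds to non-residents 875.19, inward foreign direct investment in the manufacturing sector 841.56; primary income: compensation earned by residents employed abroad 114.15, dividends received from foreign subsidiaries of resident firms 254.33; capital account: capital transfers received from emigrants 55.44, sale of embassy land to a foreign government 44.90.)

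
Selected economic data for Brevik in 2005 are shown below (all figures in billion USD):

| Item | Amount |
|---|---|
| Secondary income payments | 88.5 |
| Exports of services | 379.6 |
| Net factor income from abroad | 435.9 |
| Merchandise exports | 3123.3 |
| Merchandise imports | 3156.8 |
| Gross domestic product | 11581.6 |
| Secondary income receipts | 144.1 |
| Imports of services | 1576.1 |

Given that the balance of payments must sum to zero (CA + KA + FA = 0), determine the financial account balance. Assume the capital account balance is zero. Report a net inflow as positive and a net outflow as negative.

Goods balance = 3123.3 - 3156.8 = -33.5
Services balance = 379.6 - 1576.1 = -1196.5
Trade balance (goods + services) = -33.5 + (-1196.5) = -1230.0
Net primary income = 435.9
Net secondary income = 144.1 - 88.5 = 55.6
Current account = -1230.0 + 435.9 + 55.6 = -738.5
Financial account = -(-738.5) = 738.5

738.5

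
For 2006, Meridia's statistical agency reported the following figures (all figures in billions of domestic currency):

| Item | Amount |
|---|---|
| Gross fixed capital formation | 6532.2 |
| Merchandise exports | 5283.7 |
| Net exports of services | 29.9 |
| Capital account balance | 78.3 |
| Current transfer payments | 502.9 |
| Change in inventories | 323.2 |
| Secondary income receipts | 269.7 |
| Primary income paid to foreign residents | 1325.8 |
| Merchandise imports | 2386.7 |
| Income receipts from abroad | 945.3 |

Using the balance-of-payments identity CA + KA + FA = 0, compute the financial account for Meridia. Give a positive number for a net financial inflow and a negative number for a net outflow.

-2391.5

Goods balance = 5283.7 - 2386.7 = 2897.0
Services balance = 29.9
Trade balance (goods + services) = 2897.0 + 29.9 = 2926.9
Net primary income = 945.3 - 1325.8 = -380.5
Net secondary income = 269.7 - 502.9 = -233.2
Current account = 2926.9 + (-380.5) + (-233.2) = 2313.2
Financial account = -(2313.2 + 78.3) = -2391.5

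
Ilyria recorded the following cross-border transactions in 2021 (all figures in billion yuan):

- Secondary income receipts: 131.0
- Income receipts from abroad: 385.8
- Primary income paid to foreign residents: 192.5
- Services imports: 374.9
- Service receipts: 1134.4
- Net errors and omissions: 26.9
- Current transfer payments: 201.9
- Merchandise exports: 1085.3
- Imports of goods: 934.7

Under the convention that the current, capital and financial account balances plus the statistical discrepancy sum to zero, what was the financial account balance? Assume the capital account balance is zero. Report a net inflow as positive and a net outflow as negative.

-1059.4

Goods balance = 1085.3 - 934.7 = 150.6
Services balance = 1134.4 - 374.9 = 759.5
Trade balance (goods + services) = 150.6 + 759.5 = 910.1
Net primary income = 385.8 - 192.5 = 193.3
Net secondary income = 131.0 - 201.9 = -70.9
Current account = 910.1 + 193.3 + (-70.9) = 1032.5
Financial account = -(1032.5 + 26.9) = -1059.4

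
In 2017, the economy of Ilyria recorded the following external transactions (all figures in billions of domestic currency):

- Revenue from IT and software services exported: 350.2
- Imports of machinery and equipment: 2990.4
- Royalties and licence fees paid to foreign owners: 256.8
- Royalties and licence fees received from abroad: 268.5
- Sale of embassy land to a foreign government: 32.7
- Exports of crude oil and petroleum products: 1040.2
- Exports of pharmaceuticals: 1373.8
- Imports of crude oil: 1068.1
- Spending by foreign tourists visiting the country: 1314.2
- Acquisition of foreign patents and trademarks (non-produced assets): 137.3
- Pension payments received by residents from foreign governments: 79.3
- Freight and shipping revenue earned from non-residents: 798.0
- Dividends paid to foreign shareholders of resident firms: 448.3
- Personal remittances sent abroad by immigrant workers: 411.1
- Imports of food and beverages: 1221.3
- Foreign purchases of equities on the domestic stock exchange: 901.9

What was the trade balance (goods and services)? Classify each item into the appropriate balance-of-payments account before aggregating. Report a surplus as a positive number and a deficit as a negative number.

Goods: -1068.1 + 1373.8 - 2990.4 - 1221.3 + 1040.2 = -2865.8
Services: 350.2 + 268.5 + 1314.2 - 256.8 + 798.0 = 2474.1
Trade balance = -2865.8 + 2474.1 = -391.7
(Excluded from the trade balance — capital account: sale of embassy land to a foreign government 32.7, acquisition of foreign patents and trademarks (non-produced assets) 137.3; secondary income: pension payments received by residents from foreign governments 79.3, personal remittances sent abroad by immigrant workers 411.1; primary income: dividends paid to foreign shareholders of resident firms 448.3; financial account: foreign purchases of equities on the domestic stock exchange 901.9.)

-391.7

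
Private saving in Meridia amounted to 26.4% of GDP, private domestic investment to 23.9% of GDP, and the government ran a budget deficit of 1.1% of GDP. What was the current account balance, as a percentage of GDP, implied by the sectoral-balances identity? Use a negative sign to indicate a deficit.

By the sectoral-balances identity, CA = (S_private - I) + (T - G).
Private balance = 26.4 - 23.9 = 2.5
Government balance (T - G) = -1.1
CA = 2.5 + (-1.1) = 1.4

1.4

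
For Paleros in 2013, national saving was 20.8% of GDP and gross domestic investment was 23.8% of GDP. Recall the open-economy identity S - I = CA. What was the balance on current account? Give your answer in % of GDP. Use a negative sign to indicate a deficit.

S - I = CA (net lending to the rest of the world).
CA = S - I = 20.8 - 23.8 = -3.0

-3.0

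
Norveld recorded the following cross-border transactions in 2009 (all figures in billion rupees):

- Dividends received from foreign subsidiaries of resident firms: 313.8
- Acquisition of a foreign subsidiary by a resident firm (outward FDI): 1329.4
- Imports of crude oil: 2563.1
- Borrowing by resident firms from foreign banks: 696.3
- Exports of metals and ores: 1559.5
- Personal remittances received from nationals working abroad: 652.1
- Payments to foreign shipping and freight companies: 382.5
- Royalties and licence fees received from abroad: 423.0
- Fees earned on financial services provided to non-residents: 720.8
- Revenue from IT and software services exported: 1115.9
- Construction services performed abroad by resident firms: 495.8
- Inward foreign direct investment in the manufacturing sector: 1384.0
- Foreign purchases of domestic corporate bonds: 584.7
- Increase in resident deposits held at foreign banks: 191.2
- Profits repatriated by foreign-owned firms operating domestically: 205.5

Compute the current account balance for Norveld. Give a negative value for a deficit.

2129.8

Goods: 1559.5 - 2563.1 = -1003.6
Services: 495.8 + 1115.9 + 720.8 - 382.5 + 423.0 = 2373.0
Primary income: 313.8 - 205.5 = 108.3
Secondary income: 652.1
Current account = (-1003.6) + 2373.0 + 108.3 + 652.1 = 2129.8
(Excluded from the current account — financial account: acquisition of a foreign subsidiary by a resident firm (outward FDI) 1329.4, borrowing by resident firms from foreign banks 696.3, inward foreign direct investment in the manufacturing sector 1384.0, foreign purchases of domestic corporate bonds 584.7, increase in resident deposits held at foreign banks 191.2.)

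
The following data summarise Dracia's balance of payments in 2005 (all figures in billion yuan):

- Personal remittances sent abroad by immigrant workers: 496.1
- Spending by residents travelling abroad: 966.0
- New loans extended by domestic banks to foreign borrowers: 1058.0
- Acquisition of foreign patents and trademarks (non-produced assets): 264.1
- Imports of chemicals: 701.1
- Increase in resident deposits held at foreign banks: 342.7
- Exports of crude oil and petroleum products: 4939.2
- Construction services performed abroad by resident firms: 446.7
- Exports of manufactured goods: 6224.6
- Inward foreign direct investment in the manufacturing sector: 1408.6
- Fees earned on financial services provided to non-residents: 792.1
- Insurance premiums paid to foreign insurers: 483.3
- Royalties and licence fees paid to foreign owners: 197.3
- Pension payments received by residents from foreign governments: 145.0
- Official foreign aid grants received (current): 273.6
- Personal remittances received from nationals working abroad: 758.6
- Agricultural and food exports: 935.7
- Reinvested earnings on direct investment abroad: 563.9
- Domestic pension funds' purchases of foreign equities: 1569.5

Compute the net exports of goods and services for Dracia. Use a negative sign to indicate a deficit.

Goods: 935.7 + 4939.2 - 701.1 + 6224.6 = 11398.4
Services: 792.1 - 483.3 + 446.7 - 197.3 - 966.0 = -407.8
Trade balance = 11398.4 + (-407.8) = 10990.6
(Excluded from the trade balance — secondary income: personal remittances sent abroad by immigrant workers 496.1, pension payments received by residents from foreign governments 145.0, official foreign aid grants received (current) 273.6, personal remittances received from nationals working abroad 758.6; financial account: new loans extended by domestic banks to foreign borrowers 1058.0, increase in resident deposits held at foreign banks 342.7, inward foreign direct investment in the manufacturing sector 1408.6, domestic pension funds' purchases of foreign equities 1569.5; capital account: acquisition of foreign patents and trademarks (non-produced assets) 264.1; primary income: reinvested earnings on direct investment abroad 563.9.)

10990.6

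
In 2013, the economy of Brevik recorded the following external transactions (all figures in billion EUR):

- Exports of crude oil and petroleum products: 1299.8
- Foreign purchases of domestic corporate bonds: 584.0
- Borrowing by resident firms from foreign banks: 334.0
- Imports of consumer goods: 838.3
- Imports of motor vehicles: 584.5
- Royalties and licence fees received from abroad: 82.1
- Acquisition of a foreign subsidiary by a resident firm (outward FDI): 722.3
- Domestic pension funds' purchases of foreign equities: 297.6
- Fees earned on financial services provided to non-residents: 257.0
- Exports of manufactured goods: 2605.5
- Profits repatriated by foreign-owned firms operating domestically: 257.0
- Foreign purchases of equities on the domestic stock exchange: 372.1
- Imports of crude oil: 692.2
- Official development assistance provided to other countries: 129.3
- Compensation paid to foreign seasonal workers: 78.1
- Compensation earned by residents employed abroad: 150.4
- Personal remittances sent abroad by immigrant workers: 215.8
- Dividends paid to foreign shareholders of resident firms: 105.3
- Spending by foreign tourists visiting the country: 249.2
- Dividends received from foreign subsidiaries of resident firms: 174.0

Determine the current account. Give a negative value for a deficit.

1917.5

Goods: 1299.8 - 584.5 - 692.2 + 2605.5 - 838.3 = 1790.3
Services: 82.1 + 249.2 + 257.0 = 588.3
Primary income: -105.3 - 78.1 + 174.0 + 150.4 - 257.0 = -116.0
Secondary income: -215.8 - 129.3 = -345.1
Current account = 1790.3 + 588.3 + (-116.0) + (-345.1) = 1917.5
(Excluded from the current account — financial account: foreign purchases of domestic corporate bonds 584.0, borrowing by resident firms from foreign banks 334.0, acquisition of a foreign subsidiary by a resident firm (outward FDI) 722.3, domestic pension funds' purchases of foreign equities 297.6, foreign purchases of equities on the domestic stock exchange 372.1.)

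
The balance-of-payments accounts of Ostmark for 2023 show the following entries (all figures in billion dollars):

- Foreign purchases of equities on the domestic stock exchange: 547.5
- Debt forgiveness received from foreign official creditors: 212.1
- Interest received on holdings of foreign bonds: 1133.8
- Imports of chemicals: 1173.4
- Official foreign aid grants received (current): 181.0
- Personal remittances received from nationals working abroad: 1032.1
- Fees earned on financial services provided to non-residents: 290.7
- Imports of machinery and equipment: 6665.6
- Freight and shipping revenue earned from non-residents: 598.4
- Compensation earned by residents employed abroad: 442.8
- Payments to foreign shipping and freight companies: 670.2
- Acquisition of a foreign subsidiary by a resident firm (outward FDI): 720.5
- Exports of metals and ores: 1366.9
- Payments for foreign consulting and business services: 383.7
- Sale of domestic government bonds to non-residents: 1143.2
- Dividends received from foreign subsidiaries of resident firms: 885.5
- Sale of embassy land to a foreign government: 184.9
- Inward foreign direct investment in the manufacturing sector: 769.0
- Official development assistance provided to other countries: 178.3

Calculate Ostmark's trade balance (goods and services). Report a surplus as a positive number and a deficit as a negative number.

-6636.9

Goods: -1173.4 - 6665.6 + 1366.9 = -6472.1
Services: 598.4 + 290.7 - 670.2 - 383.7 = -164.8
Trade balance = -6472.1 + (-164.8) = -6636.9
(Excluded from the trade balance — financial account: foreign purchases of equities on the domestic stock exchange 547.5, acquisition of a foreign subsidiary by a resident firm (outward FDI) 720.5, sale of domestic government bonds to non-residents 1143.2, inward foreign direct investment in the manufacturing sector 769.0; capital account: debt forgiveness received from foreign official creditors 212.1, sale of embassy land to a foreign government 184.9; primary income: interest received on holdings of foreign bonds 1133.8, compensation earned by residents employed abroad 442.8, dividends received from foreign subsidiaries of resident firms 885.5; secondary income: official foreign aid grants received (current) 181.0, personal remittances received from nationals working abroad 1032.1, official development assistance provided to other countries 178.3.)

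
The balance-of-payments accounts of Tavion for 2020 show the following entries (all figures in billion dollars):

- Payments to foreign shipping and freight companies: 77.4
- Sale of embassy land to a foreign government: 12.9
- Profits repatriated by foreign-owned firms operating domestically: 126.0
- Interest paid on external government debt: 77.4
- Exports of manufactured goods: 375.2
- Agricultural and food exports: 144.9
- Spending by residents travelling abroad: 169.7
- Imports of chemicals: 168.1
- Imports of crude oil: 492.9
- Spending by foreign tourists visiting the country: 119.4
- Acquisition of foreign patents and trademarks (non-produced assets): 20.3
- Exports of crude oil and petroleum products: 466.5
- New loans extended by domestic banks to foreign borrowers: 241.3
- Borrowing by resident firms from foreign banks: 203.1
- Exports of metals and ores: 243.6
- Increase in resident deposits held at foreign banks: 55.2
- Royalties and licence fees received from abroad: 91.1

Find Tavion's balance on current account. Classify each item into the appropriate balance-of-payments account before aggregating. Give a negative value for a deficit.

329.2

Goods: -168.1 - 492.9 + 375.2 + 144.9 + 243.6 + 466.5 = 569.2
Services: -77.4 + 119.4 - 169.7 + 91.1 = -36.6
Primary income: -126.0 - 77.4 = -203.4
Current account = 569.2 + (-36.6) + (-203.4) = 329.2
(Excluded from the current account — capital account: sale of embassy land to a foreign government 12.9, acquisition of foreign patents and trademarks (non-produced assets) 20.3; financial account: new loans extended by domestic banks to foreign borrowers 241.3, borrowing by resident firms from foreign banks 203.1, increase in resident deposits held at foreign banks 55.2.)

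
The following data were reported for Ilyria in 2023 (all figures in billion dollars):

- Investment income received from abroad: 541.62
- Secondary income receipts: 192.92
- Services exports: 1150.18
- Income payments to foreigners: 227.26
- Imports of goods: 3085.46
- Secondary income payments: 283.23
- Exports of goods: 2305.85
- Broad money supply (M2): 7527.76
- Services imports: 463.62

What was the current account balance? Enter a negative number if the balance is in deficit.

Goods balance = 2305.85 - 3085.46 = -779.61
Services balance = 1150.18 - 463.62 = 686.56
Trade balance (goods + services) = -779.61 + 686.56 = -93.05
Net primary income = 541.62 - 227.26 = 314.36
Net secondary income = 192.92 - 283.23 = -90.31
Current account = -93.05 + 314.36 + (-90.31) = 131.00

131.00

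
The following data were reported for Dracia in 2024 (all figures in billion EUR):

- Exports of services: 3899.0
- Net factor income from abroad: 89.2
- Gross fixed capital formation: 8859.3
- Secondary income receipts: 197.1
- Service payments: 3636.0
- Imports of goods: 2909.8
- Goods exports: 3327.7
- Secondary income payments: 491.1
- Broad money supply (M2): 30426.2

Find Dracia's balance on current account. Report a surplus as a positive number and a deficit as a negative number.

Goods balance = 3327.7 - 2909.8 = 417.9
Services balance = 3899.0 - 3636.0 = 263.0
Trade balance (goods + services) = 417.9 + 263.0 = 680.9
Net primary income = 89.2
Net secondary income = 197.1 - 491.1 = -294.0
Current account = 680.9 + 89.2 + (-294.0) = 476.1

476.1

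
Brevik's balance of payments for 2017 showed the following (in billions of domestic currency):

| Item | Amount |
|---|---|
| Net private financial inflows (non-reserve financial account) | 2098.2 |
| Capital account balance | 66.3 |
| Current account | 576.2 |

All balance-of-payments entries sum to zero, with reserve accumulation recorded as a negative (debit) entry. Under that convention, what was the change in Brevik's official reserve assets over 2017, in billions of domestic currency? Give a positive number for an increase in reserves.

Official reserve transactions balance = -(576.2 + 66.3 + 2098.2) = -2740.7
An accumulation of reserves is recorded as a debit (negative entry), so the change in the stock of reserves is the negative of that balance.
Change in official reserves = -(-2740.7) = 2740.7

2740.7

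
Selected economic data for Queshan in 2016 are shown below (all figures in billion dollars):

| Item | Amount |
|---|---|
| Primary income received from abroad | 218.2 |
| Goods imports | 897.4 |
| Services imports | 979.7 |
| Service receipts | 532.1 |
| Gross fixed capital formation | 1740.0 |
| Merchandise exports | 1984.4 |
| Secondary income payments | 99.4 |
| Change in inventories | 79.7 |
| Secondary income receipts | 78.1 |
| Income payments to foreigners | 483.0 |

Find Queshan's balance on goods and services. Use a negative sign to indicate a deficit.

Goods balance = 1984.4 - 897.4 = 1087.0
Services balance = 532.1 - 979.7 = -447.6
Trade balance (goods + services) = 1087.0 + (-447.6) = 639.4

639.4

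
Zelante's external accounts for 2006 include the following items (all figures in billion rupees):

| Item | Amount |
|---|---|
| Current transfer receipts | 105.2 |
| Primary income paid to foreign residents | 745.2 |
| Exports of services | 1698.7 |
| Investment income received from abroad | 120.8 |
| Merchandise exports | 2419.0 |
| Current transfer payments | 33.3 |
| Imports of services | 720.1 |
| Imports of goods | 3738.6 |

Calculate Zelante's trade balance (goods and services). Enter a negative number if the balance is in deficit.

Goods balance = 2419.0 - 3738.6 = -1319.6
Services balance = 1698.7 - 720.1 = 978.6
Trade balance (goods + services) = -1319.6 + 978.6 = -341.0

-341.0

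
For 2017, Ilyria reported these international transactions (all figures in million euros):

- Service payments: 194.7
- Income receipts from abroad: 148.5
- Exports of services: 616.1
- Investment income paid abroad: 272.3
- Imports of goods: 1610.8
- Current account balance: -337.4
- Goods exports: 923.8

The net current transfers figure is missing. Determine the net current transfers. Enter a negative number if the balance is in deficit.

52.0

Current account = goods balance + services balance + net primary income + net secondary income
Sum of the known components = -389.4
Net current transfers = CA - (known components) = -337.4 - (-389.4) = 52.0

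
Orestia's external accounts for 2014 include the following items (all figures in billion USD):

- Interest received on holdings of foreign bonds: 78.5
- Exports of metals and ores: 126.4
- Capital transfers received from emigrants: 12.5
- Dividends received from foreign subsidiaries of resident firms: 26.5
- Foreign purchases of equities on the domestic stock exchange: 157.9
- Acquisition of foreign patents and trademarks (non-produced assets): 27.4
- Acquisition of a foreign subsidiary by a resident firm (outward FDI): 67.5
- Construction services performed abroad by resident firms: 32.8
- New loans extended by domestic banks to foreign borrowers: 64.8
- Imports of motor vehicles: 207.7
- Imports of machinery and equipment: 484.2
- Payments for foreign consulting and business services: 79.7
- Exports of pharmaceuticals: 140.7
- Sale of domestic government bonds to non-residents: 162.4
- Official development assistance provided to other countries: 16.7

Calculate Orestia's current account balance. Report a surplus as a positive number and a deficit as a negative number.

Goods: -207.7 + 126.4 + 140.7 - 484.2 = -424.8
Services: 32.8 - 79.7 = -46.9
Primary income: 78.5 + 26.5 = 105.0
Secondary income: -16.7
Current account = (-424.8) + (-46.9) + 105.0 + (-16.7) = -383.4
(Excluded from the current account — capital account: capital transfers received from emigrants 12.5, acquisition of foreign patents and trademarks (non-produced assets) 27.4; financial account: foreign purchases of equities on the domestic stock exchange 157.9, acquisition of a foreign subsidiary by a resident firm (outward FDI) 67.5, new loans extended by domestic banks to foreign borrowers 64.8, sale of domestic government bonds to non-residents 162.4.)

-383.4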